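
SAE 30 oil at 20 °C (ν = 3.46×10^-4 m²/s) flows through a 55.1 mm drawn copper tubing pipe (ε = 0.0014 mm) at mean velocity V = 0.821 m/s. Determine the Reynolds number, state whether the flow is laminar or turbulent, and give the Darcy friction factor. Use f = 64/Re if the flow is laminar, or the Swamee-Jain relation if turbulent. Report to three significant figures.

Re ≈ 131; laminar; f = 64/Re ≈ 0.490

Re = VD/ν = 0.8210·0.0551/3.46×10^-4 = 131
Re < 2300 → laminar → f = 64/Re = 0.4895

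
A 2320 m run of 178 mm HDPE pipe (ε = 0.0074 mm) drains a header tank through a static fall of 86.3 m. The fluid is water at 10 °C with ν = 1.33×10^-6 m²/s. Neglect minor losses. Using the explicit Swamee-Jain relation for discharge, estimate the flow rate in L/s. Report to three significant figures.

Swamee-Jain (Type II): Q = -0.965·√(gD⁵h_f/L)·ln[ε/(3.7D) + √(3.17ν²L/(gD³h_f))]
√(gD⁵h_f/L) = √(9.81·0.178⁵·86.3/2320) = 0.008075
ε/(3.7D) = 1.12×10^-5; √(3.17ν²L/(gD³h_f)) = 5.22×10^-5
Q = -0.965·0.008075·ln(6.343×10^-5) = 0.07532 m³/s
Check: V = 3.03 m/s, Re = 4.05×10^5, f = 0.01416, h_f = 86.2 m ≈ 86.3 m ✓

Q ≈ 75.3 L/s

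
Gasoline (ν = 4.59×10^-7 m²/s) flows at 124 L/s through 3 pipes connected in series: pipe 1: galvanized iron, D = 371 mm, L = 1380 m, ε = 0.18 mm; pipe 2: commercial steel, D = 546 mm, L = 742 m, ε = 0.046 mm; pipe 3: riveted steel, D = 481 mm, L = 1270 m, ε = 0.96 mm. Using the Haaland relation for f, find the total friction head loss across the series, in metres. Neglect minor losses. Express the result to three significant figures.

Pipe 1: V = 1.147 m/s, Re = 9.27×10^5, ε/D = 4.85×10^-4, f = 0.01710, h_1 = f(L/D)V²/2g = 4.266 m
Pipe 2: V = 0.5296 m/s, Re = 6.30×10^5, ε/D = 8.42×10^-5, f = 0.01371, h_2 = f(L/D)V²/2g = 0.2663 m
Pipe 3: V = 0.6824 m/s, Re = 7.15×10^5, ε/D = 0.00200, f = 0.02368, h_3 = f(L/D)V²/2g = 1.484 m
Series → Q common, losses add: H = Σh = 6.017 m

H ≈ 6.02 m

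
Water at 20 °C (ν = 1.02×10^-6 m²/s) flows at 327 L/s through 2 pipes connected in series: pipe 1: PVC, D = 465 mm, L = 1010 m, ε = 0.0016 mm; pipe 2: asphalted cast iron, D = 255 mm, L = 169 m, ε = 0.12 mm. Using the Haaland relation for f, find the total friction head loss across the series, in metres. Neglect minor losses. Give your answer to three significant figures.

H ≈ 28.1 m

Pipe 1: V = 1.926 m/s, Re = 8.78×10^5, ε/D = 3.44×10^-6, f = 0.01190, h_1 = f(L/D)V²/2g = 4.883 m
Pipe 2: V = 6.403 m/s, Re = 1.60×10^6, ε/D = 4.71×10^-4, f = 0.01680, h_2 = f(L/D)V²/2g = 23.26 m
Series → Q common, losses add: H = Σh = 28.15 m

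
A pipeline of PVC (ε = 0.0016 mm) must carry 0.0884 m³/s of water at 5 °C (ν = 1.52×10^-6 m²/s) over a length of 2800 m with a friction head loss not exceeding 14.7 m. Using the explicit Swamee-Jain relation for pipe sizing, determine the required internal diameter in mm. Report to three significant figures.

D ≈ 288 mm

Swamee-Jain (Type III): D = 0.66·[ε^1.25·(LQ²/(gh_f))^4.75 + ν·Q^9.4·(L/(gh_f))^5.2]^0.04
LQ²/(gh_f) = 0.1517; L/(gh_f) = 19.42
Term 1 = ε^1.25·(…)^4.75 = 7.33×10^-12; Term 2 = ν·Q^9.4·(…)^5.2 = 9.48×10^-10
D = 0.66·(7.33×10^-12 + 9.48×10^-10)^0.04 = 0.2876 m = 288 mm
Check: V = 1.36 m/s, Re = 2.57×10^5, f = 0.01485, h_f = 13.7 m ≈ 14.7 m ✓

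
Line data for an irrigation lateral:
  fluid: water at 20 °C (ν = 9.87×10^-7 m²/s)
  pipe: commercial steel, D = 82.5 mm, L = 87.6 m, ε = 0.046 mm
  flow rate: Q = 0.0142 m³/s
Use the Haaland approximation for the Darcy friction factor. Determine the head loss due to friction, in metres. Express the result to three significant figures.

h_f ≈ 7.17 m

V = 4Q/(πD²) = 4·0.0142/(π·0.0825²) = 2.656 m/s
Re = VD/ν = 2.656·0.0825/9.87×10^-7 = 2.22×10^5 → turbulent
ε/D = 0.046/82.5 = 5.58×10^-4
Haaland: f = 0.01878
h_f = f(L/D)V²/(2g) = 0.01878·(87.6/0.0825)·2.656²/(2·9.81) = 7.172 m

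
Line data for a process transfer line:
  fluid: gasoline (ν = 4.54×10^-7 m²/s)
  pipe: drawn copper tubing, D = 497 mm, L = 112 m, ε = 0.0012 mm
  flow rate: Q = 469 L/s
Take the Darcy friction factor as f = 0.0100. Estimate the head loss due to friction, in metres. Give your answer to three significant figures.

V = 4Q/(πD²) = 4·0.469/(π·0.497²) = 2.418 m/s
h_f = f(L/D)V²/(2g) = 0.01000·(112/0.497)·2.418²/(2·9.81) = 0.6713 m

h_f ≈ 0.671 m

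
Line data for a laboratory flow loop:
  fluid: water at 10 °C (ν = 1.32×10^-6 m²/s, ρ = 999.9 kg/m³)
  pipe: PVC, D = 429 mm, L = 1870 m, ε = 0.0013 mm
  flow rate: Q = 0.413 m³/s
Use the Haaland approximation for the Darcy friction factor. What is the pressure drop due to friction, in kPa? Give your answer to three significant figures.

Δp ≈ 210 kPa

V = 4Q/(πD²) = 4·0.413/(π·0.429²) = 2.857 m/s
Re = VD/ν = 2.857·0.429/1.32×10^-6 = 9.29×10^5 → turbulent
ε/D = 0.0013/429 = 3.03×10^-6
Haaland: f = 0.01178
h_f = f(L/D)V²/(2g) = 0.01178·(1870/0.429)·2.857²/(2·9.81) = 21.36 m
Δp = ρg·h_f = 999.9·9.81·21.36 = 209.6 kPa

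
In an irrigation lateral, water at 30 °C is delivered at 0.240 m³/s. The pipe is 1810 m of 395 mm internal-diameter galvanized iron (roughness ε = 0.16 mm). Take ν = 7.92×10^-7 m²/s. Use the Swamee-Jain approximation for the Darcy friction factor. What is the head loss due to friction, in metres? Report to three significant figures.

h_f ≈ 14.9 m

V = 4Q/(πD²) = 4·0.240/(π·0.395²) = 1.959 m/s
Re = VD/ν = 1.959·0.395/7.92×10^-7 = 9.77×10^5 → turbulent
ε/D = 0.16/395 = 4.05×10^-4
Swamee-Jain: f = 0.01663
h_f = f(L/D)V²/(2g) = 0.01663·(1810/0.395)·1.959²/(2·9.81) = 14.90 m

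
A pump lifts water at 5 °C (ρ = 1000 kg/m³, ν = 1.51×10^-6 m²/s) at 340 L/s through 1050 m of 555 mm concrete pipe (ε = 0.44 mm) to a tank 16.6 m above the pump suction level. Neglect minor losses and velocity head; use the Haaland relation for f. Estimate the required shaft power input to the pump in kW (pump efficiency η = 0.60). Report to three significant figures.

V = 4Q/(πD²) = 1.405 m/s; Re = 5.17×10^5; ε/D = 7.93×10^-4; f = 0.01920
h_f = f(L/D)V²/2g = 3.658 m
Total head H = z + h_f = 16.6 + 3.658 = 20.26 m
P_hyd = ρgQH = 1000·9.81·0.340·20.26 = 67.57 kW
P_shaft = P_hyd/η = 67.57/0.60 = 112.6 kW

P_shaft ≈ 113 kW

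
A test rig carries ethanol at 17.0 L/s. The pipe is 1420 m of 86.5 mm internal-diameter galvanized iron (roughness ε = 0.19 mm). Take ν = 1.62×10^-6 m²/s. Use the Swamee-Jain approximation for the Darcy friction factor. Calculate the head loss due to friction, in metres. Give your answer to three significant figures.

V = 4Q/(πD²) = 4·0.0170/(π·0.0865²) = 2.893 m/s
Re = VD/ν = 2.893·0.0865/1.62×10^-6 = 1.54×10^5 → turbulent
ε/D = 0.19/86.5 = 0.00220
Swamee-Jain: f = 0.02528
h_f = f(L/D)V²/(2g) = 0.02528·(1420/0.0865)·2.893²/(2·9.81) = 177.0 m

h_f ≈ 177 m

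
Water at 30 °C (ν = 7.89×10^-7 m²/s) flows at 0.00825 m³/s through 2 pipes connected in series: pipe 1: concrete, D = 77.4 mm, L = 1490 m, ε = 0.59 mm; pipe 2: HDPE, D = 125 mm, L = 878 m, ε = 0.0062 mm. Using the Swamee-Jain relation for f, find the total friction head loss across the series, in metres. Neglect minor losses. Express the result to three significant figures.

H ≈ 109 m

Pipe 1: V = 1.753 m/s, Re = 1.72×10^5, ε/D = 0.00762, f = 0.03525, h_1 = f(L/D)V²/2g = 106.3 m
Pipe 2: V = 0.6723 m/s, Re = 1.07×10^5, ε/D = 4.96×10^-5, f = 0.01794, h_2 = f(L/D)V²/2g = 2.903 m
Series → Q common, losses add: H = Σh = 109.2 m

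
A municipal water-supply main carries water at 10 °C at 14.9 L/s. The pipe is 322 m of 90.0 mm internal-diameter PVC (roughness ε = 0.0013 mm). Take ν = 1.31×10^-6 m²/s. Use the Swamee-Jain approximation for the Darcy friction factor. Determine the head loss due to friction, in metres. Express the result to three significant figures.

V = 4Q/(πD²) = 4·0.0149/(π·0.0900²) = 2.342 m/s
Re = VD/ν = 2.342·0.0900/1.31×10^-6 = 1.61×10^5 → turbulent
ε/D = 0.0013/90.0 = 1.44×10^-5
Swamee-Jain: f = 0.01633
h_f = f(L/D)V²/(2g) = 0.01633·(322/0.0900)·2.342²/(2·9.81) = 16.33 m

h_f ≈ 16.3 m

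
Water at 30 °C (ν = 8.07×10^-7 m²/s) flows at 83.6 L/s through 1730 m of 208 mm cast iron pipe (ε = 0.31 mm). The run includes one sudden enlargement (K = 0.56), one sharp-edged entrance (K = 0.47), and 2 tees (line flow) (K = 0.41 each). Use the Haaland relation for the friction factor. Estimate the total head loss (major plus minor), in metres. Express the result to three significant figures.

H_L ≈ 57.1 m

V = 4Q/(πD²) = 2.460 m/s; V²/2g = 0.3085 m
Re = 6.34×10^5, ε/D = 0.00149 → f = 0.02205 (Haaland)
Major: h_f = f(L/D)·V²/2g = 0.02205·8317·0.3085 = 56.58 m
Minor: ΣK = 1.85; h_m = ΣK·V²/2g = 0.5708 m
Total H_L = 56.58 + 0.5708 = 57.15 m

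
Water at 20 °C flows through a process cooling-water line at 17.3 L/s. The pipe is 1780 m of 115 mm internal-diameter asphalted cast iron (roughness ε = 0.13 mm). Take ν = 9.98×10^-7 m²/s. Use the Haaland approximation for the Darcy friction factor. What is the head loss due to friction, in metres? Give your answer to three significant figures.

V = 4Q/(πD²) = 4·0.0173/(π·0.115²) = 1.666 m/s
Re = VD/ν = 1.666·0.115/9.98×10^-7 = 1.92×10^5 → turbulent
ε/D = 0.13/115 = 0.00113
Haaland: f = 0.02146
h_f = f(L/D)V²/(2g) = 0.02146·(1780/0.115)·1.666²/(2·9.81) = 46.97 m

h_f ≈ 47.0 m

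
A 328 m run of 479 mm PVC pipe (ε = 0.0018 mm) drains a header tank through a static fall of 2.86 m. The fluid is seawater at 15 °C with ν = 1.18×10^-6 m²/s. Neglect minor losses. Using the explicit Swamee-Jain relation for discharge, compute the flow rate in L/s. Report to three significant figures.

Q ≈ 479 L/s

Swamee-Jain (Type II): Q = -0.965·√(gD⁵h_f/L)·ln[ε/(3.7D) + √(3.17ν²L/(gD³h_f))]
√(gD⁵h_f/L) = √(9.81·0.479⁵·2.86/328) = 0.04644
ε/(3.7D) = 1.02×10^-6; √(3.17ν²L/(gD³h_f)) = 2.17×10^-5
Q = -0.965·0.04644·ln(2.268×10^-5) = 0.4793 m³/s
Check: V = 2.66 m/s, Re = 1.08×10^6, f = 0.01156, h_f = 2.85 m ≈ 2.86 m ✓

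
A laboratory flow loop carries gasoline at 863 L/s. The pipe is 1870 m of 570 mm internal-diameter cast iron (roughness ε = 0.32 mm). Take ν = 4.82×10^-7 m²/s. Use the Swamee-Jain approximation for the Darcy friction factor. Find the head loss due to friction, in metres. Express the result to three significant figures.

h_f ≈ 33.1 m

V = 4Q/(πD²) = 4·0.863/(π·0.570²) = 3.382 m/s
Re = VD/ν = 3.382·0.570/4.82×10^-7 = 4.00×10^6 → turbulent
ε/D = 0.32/570 = 5.61×10^-4
Swamee-Jain: f = 0.01731
h_f = f(L/D)V²/(2g) = 0.01731·(1870/0.570)·3.382²/(2·9.81) = 33.10 m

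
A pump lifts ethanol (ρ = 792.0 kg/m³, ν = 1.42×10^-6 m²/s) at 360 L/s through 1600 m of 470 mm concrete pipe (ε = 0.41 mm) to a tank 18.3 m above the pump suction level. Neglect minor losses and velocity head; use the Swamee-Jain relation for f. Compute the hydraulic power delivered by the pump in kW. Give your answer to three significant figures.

P_hyd ≈ 92.1 kW

V = 4Q/(πD²) = 2.075 m/s; Re = 6.87×10^5; ε/D = 8.72×10^-4; f = 0.01959
h_f = f(L/D)V²/2g = 14.64 m
Total head H = z + h_f = 18.3 + 14.64 = 32.94 m
P_hyd = ρgQH = 792.0·9.81·0.360·32.94 = 92.12 kW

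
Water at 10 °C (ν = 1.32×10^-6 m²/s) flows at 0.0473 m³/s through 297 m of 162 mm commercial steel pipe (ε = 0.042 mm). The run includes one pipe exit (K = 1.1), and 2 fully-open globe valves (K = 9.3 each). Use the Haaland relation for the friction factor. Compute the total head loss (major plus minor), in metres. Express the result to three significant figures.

H_L ≈ 13.5 m

V = 4Q/(πD²) = 2.295 m/s; V²/2g = 0.2684 m
Re = 2.82×10^5, ε/D = 2.59×10^-4 → f = 0.01661 (Haaland)
Major: h_f = f(L/D)·V²/2g = 0.01661·1833·0.2684 = 8.175 m
Minor: ΣK = 19.7; h_m = ΣK·V²/2g = 5.287 m
Total H_L = 8.175 + 5.287 = 13.46 m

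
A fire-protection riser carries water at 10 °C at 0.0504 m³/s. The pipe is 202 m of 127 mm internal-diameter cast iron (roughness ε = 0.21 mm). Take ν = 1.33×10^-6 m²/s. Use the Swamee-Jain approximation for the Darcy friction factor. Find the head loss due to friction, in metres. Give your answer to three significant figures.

h_f ≈ 29.5 m

V = 4Q/(πD²) = 4·0.0504/(π·0.127²) = 3.979 m/s
Re = VD/ν = 3.979·0.127/1.33×10^-6 = 3.80×10^5 → turbulent
ε/D = 0.21/127 = 0.00165
Swamee-Jain: f = 0.02296
h_f = f(L/D)V²/(2g) = 0.02296·(202/0.127)·3.979²/(2·9.81) = 29.46 m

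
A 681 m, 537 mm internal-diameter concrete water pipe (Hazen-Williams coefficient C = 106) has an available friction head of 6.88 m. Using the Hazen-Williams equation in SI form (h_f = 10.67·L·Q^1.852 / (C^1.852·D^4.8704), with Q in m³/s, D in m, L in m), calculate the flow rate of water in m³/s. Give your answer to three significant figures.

Q ≈ 0.481 m³/s

Rearranging: Q = [h_f·C^1.852·D^4.8704 / (10.67·L)]^(1/1.852)
Q = [6.88·106^1.852·0.537^4.8704 / (10.67·681)]^0.540 = 0.4814 m³/s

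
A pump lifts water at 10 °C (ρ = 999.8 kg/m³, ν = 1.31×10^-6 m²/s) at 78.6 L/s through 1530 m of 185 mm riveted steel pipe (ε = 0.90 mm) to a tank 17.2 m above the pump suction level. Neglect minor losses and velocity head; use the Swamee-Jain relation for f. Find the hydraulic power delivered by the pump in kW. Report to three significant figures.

P_hyd ≈ 97.9 kW

V = 4Q/(πD²) = 2.924 m/s; Re = 4.13×10^5; ε/D = 0.00486; f = 0.03046
h_f = f(L/D)V²/2g = 109.8 m
Total head H = z + h_f = 17.2 + 109.8 = 127.0 m
P_hyd = ρgQH = 999.8·9.81·0.0786·127.0 = 97.90 kW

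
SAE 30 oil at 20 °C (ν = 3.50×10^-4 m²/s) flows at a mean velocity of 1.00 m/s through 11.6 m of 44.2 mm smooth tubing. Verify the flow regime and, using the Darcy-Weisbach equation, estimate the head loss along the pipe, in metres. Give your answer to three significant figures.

Re = VD/ν = 1.00·0.04420/3.50×10^-4 = 126 → laminar (Re < 2300)
f = 64/Re = 0.5068
h_f = f(L/D)V²/(2g) = 0.5068·(11.6/0.04420)·1.00²/(2·9.81) = 6.779 m

h_f ≈ 6.78 m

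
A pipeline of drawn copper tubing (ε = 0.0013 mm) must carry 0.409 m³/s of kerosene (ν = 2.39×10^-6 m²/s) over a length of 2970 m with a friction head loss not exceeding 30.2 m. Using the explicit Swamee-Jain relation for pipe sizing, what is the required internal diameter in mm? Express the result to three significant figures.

Swamee-Jain (Type III): D = 0.66·[ε^1.25·(LQ²/(gh_f))^4.75 + ν·Q^9.4·(L/(gh_f))^5.2]^0.04
LQ²/(gh_f) = 1.677; L/(gh_f) = 10.02
Term 1 = ε^1.25·(…)^4.75 = 5.12×10^-7; Term 2 = ν·Q^9.4·(…)^5.2 = 8.59×10^-5
D = 0.66·(5.12×10^-7 + 8.59×10^-5)^0.04 = 0.4540 m = 454 mm
Check: V = 2.53 m/s, Re = 4.80×10^5, f = 0.01323, h_f = 28.2 m ≈ 30.2 m ✓

D ≈ 454 mm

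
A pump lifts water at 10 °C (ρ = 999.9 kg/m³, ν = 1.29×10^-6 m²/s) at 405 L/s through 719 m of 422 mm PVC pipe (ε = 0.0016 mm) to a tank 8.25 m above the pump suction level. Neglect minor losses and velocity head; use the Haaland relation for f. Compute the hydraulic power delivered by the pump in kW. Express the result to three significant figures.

V = 4Q/(πD²) = 2.896 m/s; Re = 9.47×10^5; ε/D = 3.79×10^-6; f = 0.01175
h_f = f(L/D)V²/2g = 8.558 m
Total head H = z + h_f = 8.25 + 8.558 = 16.81 m
P_hyd = ρgQH = 999.9·9.81·0.405·16.81 = 66.77 kW

P_hyd ≈ 66.8 kW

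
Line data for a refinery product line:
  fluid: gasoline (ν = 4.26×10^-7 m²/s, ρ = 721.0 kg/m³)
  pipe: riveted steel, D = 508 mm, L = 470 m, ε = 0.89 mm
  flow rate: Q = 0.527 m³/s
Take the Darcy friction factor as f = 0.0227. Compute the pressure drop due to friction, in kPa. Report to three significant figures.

V = 4Q/(πD²) = 4·0.527/(π·0.508²) = 2.600 m/s
h_f = f(L/D)V²/(2g) = 0.02270·(470/0.508)·2.600²/(2·9.81) = 7.237 m
Δp = ρg·h_f = 721.0·9.81·7.237 = 51.19 kPa

Δp ≈ 51.2 kPa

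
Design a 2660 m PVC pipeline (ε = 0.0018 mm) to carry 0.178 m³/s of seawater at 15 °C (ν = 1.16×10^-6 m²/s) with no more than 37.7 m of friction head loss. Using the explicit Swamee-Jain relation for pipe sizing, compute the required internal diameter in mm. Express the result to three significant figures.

Swamee-Jain (Type III): D = 0.66·[ε^1.25·(LQ²/(gh_f))^4.75 + ν·Q^9.4·(L/(gh_f))^5.2]^0.04
LQ²/(gh_f) = 0.2279; L/(gh_f) = 7.192
Term 1 = ε^1.25·(…)^4.75 = 5.86×10^-11; Term 2 = ν·Q^9.4·(…)^5.2 = 2.98×10^-9
D = 0.66·(5.86×10^-11 + 2.98×10^-9)^0.04 = 0.3012 m = 301 mm
Check: V = 2.50 m/s, Re = 6.49×10^5, f = 0.01262, h_f = 35.4 m ≈ 37.7 m ✓

D ≈ 301 mm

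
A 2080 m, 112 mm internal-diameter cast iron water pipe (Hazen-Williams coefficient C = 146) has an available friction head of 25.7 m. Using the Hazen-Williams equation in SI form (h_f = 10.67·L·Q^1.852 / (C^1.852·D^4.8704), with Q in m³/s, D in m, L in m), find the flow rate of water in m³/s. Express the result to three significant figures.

Q ≈ 0.0120 m³/s

Rearranging: Q = [h_f·C^1.852·D^4.8704 / (10.67·L)]^(1/1.852)
Q = [25.7·146^1.852·0.112^4.8704 / (10.67·2080)]^0.540 = 0.01198 m³/s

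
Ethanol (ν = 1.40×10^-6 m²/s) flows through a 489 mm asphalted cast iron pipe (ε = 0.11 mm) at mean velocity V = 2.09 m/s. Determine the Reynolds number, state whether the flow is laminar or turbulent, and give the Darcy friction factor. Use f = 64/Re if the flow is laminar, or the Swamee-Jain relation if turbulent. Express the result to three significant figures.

Re ≈ 7.30×10^5; turbulent; f ≈ 0.0153

Re = VD/ν = 2.090·0.489/1.40×10^-6 = 7.30×10^5
Re > 4000 → turbulent; ε/D = 2.25×10^-4
Swamee-Jain: f = 0.01531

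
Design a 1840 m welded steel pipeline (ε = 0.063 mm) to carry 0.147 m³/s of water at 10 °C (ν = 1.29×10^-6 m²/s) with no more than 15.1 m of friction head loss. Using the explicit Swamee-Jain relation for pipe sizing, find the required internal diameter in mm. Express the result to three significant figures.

Swamee-Jain (Type III): D = 0.66·[ε^1.25·(LQ²/(gh_f))^4.75 + ν·Q^9.4·(L/(gh_f))^5.2]^0.04
LQ²/(gh_f) = 0.2684; L/(gh_f) = 12.42
Term 1 = ε^1.25·(…)^4.75 = 1.09×10^-8; Term 2 = ν·Q^9.4·(…)^5.2 = 9.40×10^-9
D = 0.66·(1.09×10^-8 + 9.40×10^-9)^0.04 = 0.3249 m = 325 mm
Check: V = 1.77 m/s, Re = 4.47×10^5, f = 0.01561, h_f = 14.2 m ≈ 15.1 m ✓

D ≈ 325 mm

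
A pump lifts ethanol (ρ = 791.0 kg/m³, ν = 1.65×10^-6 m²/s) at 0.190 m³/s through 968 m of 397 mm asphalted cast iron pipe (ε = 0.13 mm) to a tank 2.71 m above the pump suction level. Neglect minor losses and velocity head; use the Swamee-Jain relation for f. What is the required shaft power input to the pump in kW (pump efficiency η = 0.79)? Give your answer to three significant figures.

V = 4Q/(πD²) = 1.535 m/s; Re = 3.69×10^5; ε/D = 3.27×10^-4; f = 0.01695
h_f = f(L/D)V²/2g = 4.964 m
Total head H = z + h_f = 2.71 + 4.964 = 7.674 m
P_hyd = ρgQH = 791.0·9.81·0.190·7.674 = 11.31 kW
P_shaft = P_hyd/η = 11.31/0.79 = 14.32 kW

P_shaft ≈ 14.3 kW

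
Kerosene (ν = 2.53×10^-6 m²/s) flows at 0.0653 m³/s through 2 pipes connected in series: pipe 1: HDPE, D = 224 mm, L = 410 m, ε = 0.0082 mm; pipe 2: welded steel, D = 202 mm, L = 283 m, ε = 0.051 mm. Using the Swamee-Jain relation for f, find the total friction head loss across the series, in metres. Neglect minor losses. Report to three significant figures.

Pipe 1: V = 1.657 m/s, Re = 1.47×10^5, ε/D = 3.66×10^-5, f = 0.01679, h_1 = f(L/D)V²/2g = 4.301 m
Pipe 2: V = 2.038 m/s, Re = 1.63×10^5, ε/D = 2.52×10^-4, f = 0.01795, h_2 = f(L/D)V²/2g = 5.322 m
Series → Q common, losses add: H = Σh = 9.622 m

H ≈ 9.62 m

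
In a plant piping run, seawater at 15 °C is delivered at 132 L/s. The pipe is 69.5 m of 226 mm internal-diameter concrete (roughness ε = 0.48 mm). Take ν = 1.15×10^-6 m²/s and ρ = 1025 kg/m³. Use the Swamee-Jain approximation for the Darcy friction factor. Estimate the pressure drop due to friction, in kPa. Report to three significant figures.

V = 4Q/(πD²) = 4·0.132/(π·0.226²) = 3.291 m/s
Re = VD/ν = 3.291·0.226/1.15×10^-6 = 6.47×10^5 → turbulent
ε/D = 0.48/226 = 0.00212
Swamee-Jain: f = 0.02417
h_f = f(L/D)V²/(2g) = 0.02417·(69.5/0.226)·3.291²/(2·9.81) = 4.102 m
Δp = ρg·h_f = 1025·9.81·4.102 = 41.24 kPa

Δp ≈ 41.2 kPa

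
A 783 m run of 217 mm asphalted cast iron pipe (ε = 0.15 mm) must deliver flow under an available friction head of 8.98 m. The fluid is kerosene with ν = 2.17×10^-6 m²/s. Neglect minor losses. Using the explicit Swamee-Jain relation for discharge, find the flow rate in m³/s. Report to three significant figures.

Swamee-Jain (Type II): Q = -0.965·√(gD⁵h_f/L)·ln[ε/(3.7D) + √(3.17ν²L/(gD³h_f))]
√(gD⁵h_f/L) = √(9.81·0.217⁵·8.98/783) = 0.007358
ε/(3.7D) = 1.87×10^-4; √(3.17ν²L/(gD³h_f)) = 1.14×10^-4
Q = -0.965·0.007358·ln(3.008×10^-4) = 0.05758 m³/s
Check: V = 1.56 m/s, Re = 1.56×10^5, f = 0.02029, h_f = 9.04 m ≈ 8.98 m ✓

Q ≈ 0.0576 m³/s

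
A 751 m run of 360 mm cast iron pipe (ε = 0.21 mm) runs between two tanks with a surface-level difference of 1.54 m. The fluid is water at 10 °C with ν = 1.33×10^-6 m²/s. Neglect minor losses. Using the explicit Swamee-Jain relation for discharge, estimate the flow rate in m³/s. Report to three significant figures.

Swamee-Jain (Type II): Q = -0.965·√(gD⁵h_f/L)·ln[ε/(3.7D) + √(3.17ν²L/(gD³h_f))]
√(gD⁵h_f/L) = √(9.81·0.360⁵·1.54/751) = 0.01103
ε/(3.7D) = 1.58×10^-4; √(3.17ν²L/(gD³h_f)) = 7.73×10^-5
Q = -0.965·0.01103·ln(2.350×10^-4) = 0.08893 m³/s
Check: V = 0.874 m/s, Re = 2.36×10^5, f = 0.01910, h_f = 1.55 m ≈ 1.54 m ✓

Q ≈ 0.0889 m³/s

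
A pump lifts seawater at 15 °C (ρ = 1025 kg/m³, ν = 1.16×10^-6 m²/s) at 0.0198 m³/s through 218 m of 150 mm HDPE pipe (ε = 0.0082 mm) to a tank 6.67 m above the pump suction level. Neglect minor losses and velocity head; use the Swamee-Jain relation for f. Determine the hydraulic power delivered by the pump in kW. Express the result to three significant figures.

P_hyd ≈ 1.64 kW

V = 4Q/(πD²) = 1.120 m/s; Re = 1.45×10^5; ε/D = 5.47×10^-5; f = 0.01696
h_f = f(L/D)V²/2g = 1.577 m
Total head H = z + h_f = 6.67 + 1.577 = 8.247 m
P_hyd = ρgQH = 1025·9.81·0.0198·8.247 = 1.642 kW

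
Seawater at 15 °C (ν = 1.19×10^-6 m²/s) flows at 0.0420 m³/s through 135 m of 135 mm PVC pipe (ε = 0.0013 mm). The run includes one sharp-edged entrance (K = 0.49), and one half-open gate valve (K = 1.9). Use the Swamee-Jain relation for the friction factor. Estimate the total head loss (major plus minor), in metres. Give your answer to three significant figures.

H_L ≈ 7.29 m

V = 4Q/(πD²) = 2.934 m/s; V²/2g = 0.4388 m
Re = 3.33×10^5, ε/D = 9.63×10^-6 → f = 0.01422 (Swamee-Jain)
Major: h_f = f(L/D)·V²/2g = 0.01422·1000·0.4388 = 6.239 m
Minor: ΣK = 2.39; h_m = ΣK·V²/2g = 1.049 m
Total H_L = 6.239 + 1.049 = 7.288 m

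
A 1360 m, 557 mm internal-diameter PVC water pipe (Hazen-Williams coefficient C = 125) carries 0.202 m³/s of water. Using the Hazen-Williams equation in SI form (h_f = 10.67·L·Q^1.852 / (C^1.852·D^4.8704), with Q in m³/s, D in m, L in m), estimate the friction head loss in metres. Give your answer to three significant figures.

h_f ≈ 1.70 m

h_f = 10.67·1360·0.202^1.852 / (125^1.852·0.557^4.8704) = 1.696 m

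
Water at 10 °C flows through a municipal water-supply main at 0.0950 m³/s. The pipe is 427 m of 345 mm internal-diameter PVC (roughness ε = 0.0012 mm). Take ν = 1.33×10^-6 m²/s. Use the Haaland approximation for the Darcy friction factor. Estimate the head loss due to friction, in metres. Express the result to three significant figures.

h_f ≈ 0.959 m

V = 4Q/(πD²) = 4·0.0950/(π·0.345²) = 1.016 m/s
Re = VD/ν = 1.016·0.345/1.33×10^-6 = 2.64×10^5 → turbulent
ε/D = 0.0012/345 = 3.48×10^-6
Haaland: f = 0.01472
h_f = f(L/D)V²/(2g) = 0.01472·(427/0.345)·1.016²/(2·9.81) = 0.9591 m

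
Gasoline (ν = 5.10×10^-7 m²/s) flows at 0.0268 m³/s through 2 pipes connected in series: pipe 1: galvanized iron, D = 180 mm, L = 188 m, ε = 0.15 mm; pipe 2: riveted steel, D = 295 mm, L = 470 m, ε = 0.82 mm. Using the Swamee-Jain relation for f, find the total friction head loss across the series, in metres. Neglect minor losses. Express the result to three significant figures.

Pipe 1: V = 1.053 m/s, Re = 3.72×10^5, ε/D = 8.33×10^-4, f = 0.01982, h_1 = f(L/D)V²/2g = 1.170 m
Pipe 2: V = 0.3921 m/s, Re = 2.27×10^5, ε/D = 0.00278, f = 0.02641, h_2 = f(L/D)V²/2g = 0.3297 m
Series → Q common, losses add: H = Σh = 1.500 m

H ≈ 1.50 m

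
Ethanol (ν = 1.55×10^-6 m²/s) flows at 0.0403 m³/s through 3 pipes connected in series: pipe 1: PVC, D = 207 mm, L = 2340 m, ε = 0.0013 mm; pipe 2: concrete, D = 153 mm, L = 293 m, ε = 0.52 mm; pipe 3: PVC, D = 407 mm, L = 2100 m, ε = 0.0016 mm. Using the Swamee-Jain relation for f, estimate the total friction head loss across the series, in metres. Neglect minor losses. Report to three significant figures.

Pipe 1: V = 1.197 m/s, Re = 1.60×10^5, ε/D = 6.28×10^-6, f = 0.01628, h_1 = f(L/D)V²/2g = 13.45 m
Pipe 2: V = 2.192 m/s, Re = 2.16×10^5, ε/D = 0.00340, f = 0.02785, h_2 = f(L/D)V²/2g = 13.06 m
Pipe 3: V = 0.3098 m/s, Re = 8.13×10^4, ε/D = 3.93×10^-6, f = 0.01868, h_3 = f(L/D)V²/2g = 0.4714 m
Series → Q common, losses add: H = Σh = 26.99 m

H ≈ 27.0 m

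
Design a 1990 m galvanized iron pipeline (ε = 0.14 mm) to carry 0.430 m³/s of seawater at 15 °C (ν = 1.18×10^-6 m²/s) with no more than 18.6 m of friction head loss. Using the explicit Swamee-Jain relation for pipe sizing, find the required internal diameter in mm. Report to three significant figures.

Swamee-Jain (Type III): D = 0.66·[ε^1.25·(LQ²/(gh_f))^4.75 + ν·Q^9.4·(L/(gh_f))^5.2]^0.04
LQ²/(gh_f) = 2.017; L/(gh_f) = 10.91
Term 1 = ε^1.25·(…)^4.75 = 4.26×10^-4; Term 2 = ν·Q^9.4·(…)^5.2 = 1.05×10^-4
D = 0.66·(4.26×10^-4 + 1.05×10^-4)^0.04 = 0.4882 m = 488 mm
Check: V = 2.30 m/s, Re = 9.50×10^5, f = 0.01567, h_f = 17.2 m ≈ 18.6 m ✓

D ≈ 488 mm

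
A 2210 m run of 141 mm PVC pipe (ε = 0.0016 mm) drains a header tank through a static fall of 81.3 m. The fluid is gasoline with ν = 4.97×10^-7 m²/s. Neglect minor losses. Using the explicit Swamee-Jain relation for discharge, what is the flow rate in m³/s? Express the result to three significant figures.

Swamee-Jain (Type II): Q = -0.965·√(gD⁵h_f/L)·ln[ε/(3.7D) + √(3.17ν²L/(gD³h_f))]
√(gD⁵h_f/L) = √(9.81·0.141⁵·81.3/2210) = 0.004485
ε/(3.7D) = 3.07×10^-6; √(3.17ν²L/(gD³h_f)) = 2.78×10^-5
Q = -0.965·0.004485·ln(3.089×10^-5) = 0.04494 m³/s
Check: V = 2.88 m/s, Re = 8.17×10^5, f = 0.01226, h_f = 81.1 m ≈ 81.3 m ✓

Q ≈ 0.0449 m³/s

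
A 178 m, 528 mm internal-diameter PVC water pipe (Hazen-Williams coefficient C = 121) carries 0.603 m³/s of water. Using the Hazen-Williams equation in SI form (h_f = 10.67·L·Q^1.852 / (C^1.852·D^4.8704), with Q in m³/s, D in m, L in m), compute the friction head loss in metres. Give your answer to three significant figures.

h_f = 10.67·178·0.603^1.852 / (121^1.852·0.528^4.8704) = 2.319 m

h_f ≈ 2.32 m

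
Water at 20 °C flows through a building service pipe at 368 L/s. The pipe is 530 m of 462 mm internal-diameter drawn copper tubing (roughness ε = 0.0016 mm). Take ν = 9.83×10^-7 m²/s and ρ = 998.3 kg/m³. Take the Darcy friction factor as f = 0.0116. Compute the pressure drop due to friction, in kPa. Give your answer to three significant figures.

V = 4Q/(πD²) = 4·0.368/(π·0.462²) = 2.195 m/s
h_f = f(L/D)V²/(2g) = 0.01160·(530/0.462)·2.195²/(2·9.81) = 3.268 m
Δp = ρg·h_f = 998.3·9.81·3.268 = 32.01 kPa

Δp ≈ 32.0 kPa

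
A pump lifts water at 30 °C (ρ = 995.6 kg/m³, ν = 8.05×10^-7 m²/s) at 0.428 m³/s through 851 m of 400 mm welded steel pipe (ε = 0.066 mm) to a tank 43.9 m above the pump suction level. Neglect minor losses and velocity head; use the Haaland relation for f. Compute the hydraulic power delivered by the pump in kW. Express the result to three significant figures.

P_hyd ≈ 256 kW

V = 4Q/(πD²) = 3.406 m/s; Re = 1.69×10^6; ε/D = 1.65×10^-4; f = 0.01383
h_f = f(L/D)V²/2g = 17.40 m
Total head H = z + h_f = 43.9 + 17.40 = 61.30 m
P_hyd = ρgQH = 995.6·9.81·0.428·61.30 = 256.2 kW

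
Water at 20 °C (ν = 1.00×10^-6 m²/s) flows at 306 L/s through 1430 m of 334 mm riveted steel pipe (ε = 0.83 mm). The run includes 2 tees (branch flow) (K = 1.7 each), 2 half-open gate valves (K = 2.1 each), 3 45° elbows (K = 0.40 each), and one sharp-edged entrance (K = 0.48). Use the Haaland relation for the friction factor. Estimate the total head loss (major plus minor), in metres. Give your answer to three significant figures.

V = 4Q/(πD²) = 3.493 m/s; V²/2g = 0.6217 m
Re = 1.17×10^6, ε/D = 0.00249 → f = 0.02500 (Haaland)
Major: h_f = f(L/D)·V²/2g = 0.02500·4281·0.6217 = 66.55 m
Minor: ΣK = 9.28; h_m = ΣK·V²/2g = 5.769 m
Total H_L = 66.55 + 5.769 = 72.32 m

H_L ≈ 72.3 m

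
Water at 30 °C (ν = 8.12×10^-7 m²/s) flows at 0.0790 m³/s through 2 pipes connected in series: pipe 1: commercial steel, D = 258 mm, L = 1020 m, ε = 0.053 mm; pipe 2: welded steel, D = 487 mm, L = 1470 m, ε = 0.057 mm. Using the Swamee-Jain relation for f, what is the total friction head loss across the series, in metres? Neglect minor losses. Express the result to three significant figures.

H ≈ 7.63 m

Pipe 1: V = 1.511 m/s, Re = 4.80×10^5, ε/D = 2.05×10^-4, f = 0.01562, h_1 = f(L/D)V²/2g = 7.186 m
Pipe 2: V = 0.4241 m/s, Re = 2.54×10^5, ε/D = 1.17×10^-4, f = 0.01595, h_2 = f(L/D)V²/2g = 0.4415 m
Series → Q common, losses add: H = Σh = 7.627 m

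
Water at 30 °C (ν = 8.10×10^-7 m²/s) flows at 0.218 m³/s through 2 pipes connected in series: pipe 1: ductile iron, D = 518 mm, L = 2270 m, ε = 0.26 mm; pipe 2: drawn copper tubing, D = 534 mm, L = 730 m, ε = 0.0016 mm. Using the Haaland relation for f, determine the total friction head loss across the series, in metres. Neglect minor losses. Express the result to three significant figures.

H ≈ 4.99 m

Pipe 1: V = 1.034 m/s, Re = 6.62×10^5, ε/D = 5.02×10^-4, f = 0.01740, h_1 = f(L/D)V²/2g = 4.158 m
Pipe 2: V = 0.9734 m/s, Re = 6.42×10^5, ε/D = 3.00×10^-6, f = 0.01254, h_2 = f(L/D)V²/2g = 0.8277 m
Series → Q common, losses add: H = Σh = 4.986 m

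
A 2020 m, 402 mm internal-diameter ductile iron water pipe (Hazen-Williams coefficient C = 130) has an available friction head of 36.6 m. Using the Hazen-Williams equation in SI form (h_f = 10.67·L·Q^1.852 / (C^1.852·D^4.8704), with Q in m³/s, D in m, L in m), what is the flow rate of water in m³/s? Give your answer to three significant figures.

Q ≈ 0.378 m³/s

Rearranging: Q = [h_f·C^1.852·D^4.8704 / (10.67·L)]^(1/1.852)
Q = [36.6·130^1.852·0.402^4.8704 / (10.67·2020)]^0.540 = 0.3780 m³/s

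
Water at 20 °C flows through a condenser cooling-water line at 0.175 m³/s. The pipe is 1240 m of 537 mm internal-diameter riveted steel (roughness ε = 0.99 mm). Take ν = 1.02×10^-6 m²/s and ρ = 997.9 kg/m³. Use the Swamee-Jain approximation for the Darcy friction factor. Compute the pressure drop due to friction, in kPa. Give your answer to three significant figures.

Δp ≈ 16.2 kPa

V = 4Q/(πD²) = 4·0.175/(π·0.537²) = 0.7727 m/s
Re = VD/ν = 0.7727·0.537/1.02×10^-6 = 4.07×10^5 → turbulent
ε/D = 0.99/537 = 0.00184
Swamee-Jain: f = 0.02352
h_f = f(L/D)V²/(2g) = 0.02352·(1240/0.537)·0.7727²/(2·9.81) = 1.653 m
Δp = ρg·h_f = 997.9·9.81·1.653 = 16.18 kPa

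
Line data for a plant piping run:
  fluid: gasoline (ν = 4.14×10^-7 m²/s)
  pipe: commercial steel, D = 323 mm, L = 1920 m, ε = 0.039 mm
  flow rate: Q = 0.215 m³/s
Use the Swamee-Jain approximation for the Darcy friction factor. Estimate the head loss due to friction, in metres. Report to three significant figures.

V = 4Q/(πD²) = 4·0.215/(π·0.323²) = 2.624 m/s
Re = VD/ν = 2.624·0.323/4.14×10^-7 = 2.05×10^6 → turbulent
ε/D = 0.039/323 = 1.21×10^-4
Swamee-Jain: f = 0.01321
h_f = f(L/D)V²/(2g) = 0.01321·(1920/0.323)·2.624²/(2·9.81) = 27.55 m

h_f ≈ 27.6 m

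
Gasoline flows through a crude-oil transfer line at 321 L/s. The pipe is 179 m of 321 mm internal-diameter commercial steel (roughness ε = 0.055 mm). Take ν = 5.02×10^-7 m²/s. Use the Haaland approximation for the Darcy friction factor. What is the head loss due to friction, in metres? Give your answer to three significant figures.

V = 4Q/(πD²) = 4·0.321/(π·0.321²) = 3.966 m/s
Re = VD/ν = 3.966·0.321/5.02×10^-7 = 2.54×10^6 → turbulent
ε/D = 0.055/321 = 1.71×10^-4
Haaland: f = 0.01373
h_f = f(L/D)V²/(2g) = 0.01373·(179/0.321)·3.966²/(2·9.81) = 6.141 m

h_f ≈ 6.14 m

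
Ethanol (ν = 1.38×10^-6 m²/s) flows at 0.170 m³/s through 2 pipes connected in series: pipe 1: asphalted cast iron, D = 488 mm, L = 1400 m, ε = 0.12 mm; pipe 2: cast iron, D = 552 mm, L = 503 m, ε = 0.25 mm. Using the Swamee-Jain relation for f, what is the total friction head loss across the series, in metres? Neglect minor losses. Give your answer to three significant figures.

H ≈ 2.42 m

Pipe 1: V = 0.9089 m/s, Re = 3.21×10^5, ε/D = 2.46×10^-4, f = 0.01655, h_1 = f(L/D)V²/2g = 1.999 m
Pipe 2: V = 0.7104 m/s, Re = 2.84×10^5, ε/D = 4.53×10^-4, f = 0.01813, h_2 = f(L/D)V²/2g = 0.4248 m
Series → Q common, losses add: H = Σh = 2.424 m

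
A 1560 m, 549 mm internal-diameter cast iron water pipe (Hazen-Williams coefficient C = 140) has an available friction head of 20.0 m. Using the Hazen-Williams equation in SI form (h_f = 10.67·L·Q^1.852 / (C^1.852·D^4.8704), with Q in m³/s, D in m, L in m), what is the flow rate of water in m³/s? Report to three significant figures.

Rearranging: Q = [h_f·C^1.852·D^4.8704 / (10.67·L)]^(1/1.852)
Q = [20.0·140^1.852·0.549^4.8704 / (10.67·1560)]^0.540 = 0.7664 m³/s

Q ≈ 0.766 m³/s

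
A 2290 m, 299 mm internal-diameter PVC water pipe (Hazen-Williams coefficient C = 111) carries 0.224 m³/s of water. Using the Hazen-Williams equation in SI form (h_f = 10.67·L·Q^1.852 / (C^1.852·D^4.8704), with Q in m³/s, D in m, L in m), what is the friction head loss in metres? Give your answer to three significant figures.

h_f = 10.67·2290·0.224^1.852 / (111^1.852·0.299^4.8704) = 89.21 m

h_f ≈ 89.2 m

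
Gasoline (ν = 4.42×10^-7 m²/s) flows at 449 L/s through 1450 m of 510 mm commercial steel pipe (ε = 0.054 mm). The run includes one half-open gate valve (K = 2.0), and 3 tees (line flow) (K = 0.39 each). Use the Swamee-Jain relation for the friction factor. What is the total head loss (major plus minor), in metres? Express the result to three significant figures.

H_L ≈ 9.76 m

V = 4Q/(πD²) = 2.198 m/s; V²/2g = 0.2462 m
Re = 2.54×10^6, ε/D = 1.06×10^-4 → f = 0.01283 (Swamee-Jain)
Major: h_f = f(L/D)·V²/2g = 0.01283·2843·0.2462 = 8.981 m
Minor: ΣK = 3.17; h_m = ΣK·V²/2g = 0.7805 m
Total H_L = 8.981 + 0.7805 = 9.761 m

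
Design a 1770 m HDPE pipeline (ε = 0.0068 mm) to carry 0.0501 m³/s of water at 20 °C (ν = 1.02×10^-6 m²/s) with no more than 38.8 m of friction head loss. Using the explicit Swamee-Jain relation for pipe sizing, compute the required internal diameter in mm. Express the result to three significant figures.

D ≈ 171 mm

Swamee-Jain (Type III): D = 0.66·[ε^1.25·(LQ²/(gh_f))^4.75 + ν·Q^9.4·(L/(gh_f))^5.2]^0.04
LQ²/(gh_f) = 0.01167; L/(gh_f) = 4.650
Term 1 = ε^1.25·(…)^4.75 = 2.29×10^-16; Term 2 = ν·Q^9.4·(…)^5.2 = 1.81×10^-15
D = 0.66·(2.29×10^-16 + 1.81×10^-15)^0.04 = 0.1706 m = 171 mm
Check: V = 2.19 m/s, Re = 3.67×10^5, f = 0.01436, h_f = 36.5 m ≈ 38.8 m ✓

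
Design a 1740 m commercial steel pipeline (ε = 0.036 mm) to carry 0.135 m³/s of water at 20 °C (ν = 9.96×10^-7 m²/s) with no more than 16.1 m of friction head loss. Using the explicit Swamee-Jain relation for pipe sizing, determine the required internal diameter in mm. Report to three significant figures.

D ≈ 301 mm

Swamee-Jain (Type III): D = 0.66·[ε^1.25·(LQ²/(gh_f))^4.75 + ν·Q^9.4·(L/(gh_f))^5.2]^0.04
LQ²/(gh_f) = 0.2008; L/(gh_f) = 11.02
Term 1 = ε^1.25·(…)^4.75 = 1.36×10^-9; Term 2 = ν·Q^9.4·(…)^5.2 = 1.75×10^-9
D = 0.66·(1.36×10^-9 + 1.75×10^-9)^0.04 = 0.3015 m = 301 mm
Check: V = 1.89 m/s, Re = 5.72×10^5, f = 0.01448, h_f = 15.2 m ≈ 16.1 m ✓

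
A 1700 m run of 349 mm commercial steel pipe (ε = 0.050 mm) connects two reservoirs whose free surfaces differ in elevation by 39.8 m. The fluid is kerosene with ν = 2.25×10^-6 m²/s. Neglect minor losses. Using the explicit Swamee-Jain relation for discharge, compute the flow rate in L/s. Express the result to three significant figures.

Q ≈ 314 L/s

Swamee-Jain (Type II): Q = -0.965·√(gD⁵h_f/L)·ln[ε/(3.7D) + √(3.17ν²L/(gD³h_f))]
√(gD⁵h_f/L) = √(9.81·0.349⁵·39.8/1700) = 0.03448
ε/(3.7D) = 3.87×10^-5; √(3.17ν²L/(gD³h_f)) = 4.05×10^-5
Q = -0.965·0.03448·ln(7.926×10^-5) = 0.3142 m³/s
Check: V = 3.28 m/s, Re = 5.09×10^5, f = 0.01492, h_f = 40.0 m ≈ 39.8 m ✓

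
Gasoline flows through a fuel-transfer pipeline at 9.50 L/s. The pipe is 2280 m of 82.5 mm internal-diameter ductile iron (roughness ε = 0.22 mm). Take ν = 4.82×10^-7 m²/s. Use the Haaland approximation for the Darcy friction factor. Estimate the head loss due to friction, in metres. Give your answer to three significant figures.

h_f ≈ 115 m

V = 4Q/(πD²) = 4·0.00950/(π·0.0825²) = 1.777 m/s
Re = VD/ν = 1.777·0.0825/4.82×10^-7 = 3.04×10^5 → turbulent
ε/D = 0.22/82.5 = 0.00267
Haaland: f = 0.02580
h_f = f(L/D)V²/(2g) = 0.02580·(2280/0.0825)·1.777²/(2·9.81) = 114.8 m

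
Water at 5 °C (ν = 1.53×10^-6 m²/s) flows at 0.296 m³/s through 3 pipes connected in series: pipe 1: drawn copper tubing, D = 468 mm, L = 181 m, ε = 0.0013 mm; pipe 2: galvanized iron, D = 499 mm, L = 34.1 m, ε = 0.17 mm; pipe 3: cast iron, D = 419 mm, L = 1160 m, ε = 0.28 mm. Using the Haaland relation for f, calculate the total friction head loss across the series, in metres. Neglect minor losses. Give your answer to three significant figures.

H ≈ 12.9 m

Pipe 1: V = 1.721 m/s, Re = 5.26×10^5, ε/D = 2.78×10^-6, f = 0.01298, h_1 = f(L/D)V²/2g = 0.7573 m
Pipe 2: V = 1.514 m/s, Re = 4.94×10^5, ε/D = 3.41×10^-4, f = 0.01649, h_2 = f(L/D)V²/2g = 0.1315 m
Pipe 3: V = 2.147 m/s, Re = 5.88×10^5, ε/D = 6.68×10^-4, f = 0.01847, h_3 = f(L/D)V²/2g = 12.01 m
Series → Q common, losses add: H = Σh = 12.90 m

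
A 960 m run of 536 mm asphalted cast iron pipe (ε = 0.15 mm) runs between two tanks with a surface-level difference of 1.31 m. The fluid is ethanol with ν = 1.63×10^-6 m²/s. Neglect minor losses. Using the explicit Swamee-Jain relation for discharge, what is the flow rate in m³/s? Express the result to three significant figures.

Q ≈ 0.208 m³/s

Swamee-Jain (Type II): Q = -0.965·√(gD⁵h_f/L)·ln[ε/(3.7D) + √(3.17ν²L/(gD³h_f))]
√(gD⁵h_f/L) = √(9.81·0.536⁵·1.31/960) = 0.02434
ε/(3.7D) = 7.56×10^-5; √(3.17ν²L/(gD³h_f)) = 6.39×10^-5
Q = -0.965·0.02434·ln(1.396×10^-4) = 0.2085 m³/s
Check: V = 0.924 m/s, Re = 3.04×10^5, f = 0.01690, h_f = 1.32 m ≈ 1.31 m ✓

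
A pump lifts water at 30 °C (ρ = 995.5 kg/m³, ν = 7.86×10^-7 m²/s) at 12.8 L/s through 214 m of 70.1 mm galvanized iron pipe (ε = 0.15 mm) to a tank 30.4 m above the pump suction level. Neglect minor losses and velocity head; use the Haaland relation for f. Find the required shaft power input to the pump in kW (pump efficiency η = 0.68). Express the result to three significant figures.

P_shaft ≈ 13.3 kW

V = 4Q/(πD²) = 3.317 m/s; Re = 2.96×10^5; ε/D = 0.00214; f = 0.02441
h_f = f(L/D)V²/2g = 41.77 m
Total head H = z + h_f = 30.4 + 41.77 = 72.17 m
P_hyd = ρgQH = 995.5·9.81·0.0128·72.17 = 9.022 kW
P_shaft = P_hyd/η = 9.022/0.68 = 13.27 kW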